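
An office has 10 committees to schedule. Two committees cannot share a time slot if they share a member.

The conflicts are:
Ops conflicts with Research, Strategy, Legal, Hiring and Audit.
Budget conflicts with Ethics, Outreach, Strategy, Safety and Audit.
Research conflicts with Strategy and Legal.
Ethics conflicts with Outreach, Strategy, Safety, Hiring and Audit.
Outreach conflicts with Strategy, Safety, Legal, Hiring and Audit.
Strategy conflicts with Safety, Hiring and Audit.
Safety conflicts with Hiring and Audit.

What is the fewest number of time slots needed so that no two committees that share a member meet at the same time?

6

Budget, Ethics, Outreach, Strategy, Safety, Audit are mutually in conflict, so at least 6 time slots are needed.
6 time slots suffice: Ops=2, Budget=6, Research=3, Ethics=3, Outreach=2, Strategy=1, Safety=4, Legal=1, Hiring=5, Audit=5. Each listed conflict is separated.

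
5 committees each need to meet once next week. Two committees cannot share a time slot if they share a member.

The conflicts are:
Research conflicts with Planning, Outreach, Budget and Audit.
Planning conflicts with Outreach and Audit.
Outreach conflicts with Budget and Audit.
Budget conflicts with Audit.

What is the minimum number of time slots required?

Research, Outreach, Budget, Audit pairwise conflict, so at least 4 time slots are needed.
A valid assignment using 4 time slots: Research=1, Planning=4, Outreach=2, Budget=4, Audit=3. Each listed conflict is separated.

4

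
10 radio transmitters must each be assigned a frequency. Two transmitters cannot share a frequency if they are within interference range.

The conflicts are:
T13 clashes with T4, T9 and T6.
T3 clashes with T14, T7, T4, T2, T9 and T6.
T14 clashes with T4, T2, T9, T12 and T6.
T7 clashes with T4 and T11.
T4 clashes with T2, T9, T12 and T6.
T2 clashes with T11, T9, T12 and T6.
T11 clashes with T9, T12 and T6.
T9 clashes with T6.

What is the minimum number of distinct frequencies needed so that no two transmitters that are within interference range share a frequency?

6

T3, T14, T4, T2, T9, T6 are mutually in conflict, so at least 6 frequencies are needed.
A valid assignment using 6 frequencies: T13=4, T3=5, T14=6, T7=2, T4=1, T2=4, T11=1, T9=2, T12=2, T6=3. Every pair that conflicts lands in different frequencies.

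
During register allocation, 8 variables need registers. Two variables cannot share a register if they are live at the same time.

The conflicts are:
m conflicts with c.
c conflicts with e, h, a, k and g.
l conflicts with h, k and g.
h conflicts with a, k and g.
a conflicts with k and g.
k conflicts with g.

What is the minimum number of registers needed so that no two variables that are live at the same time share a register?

c, h, a, k, g pairwise conflict, so at least 5 registers are needed.
A valid assignment using 5 registers: m=2, c=1, l=1, e=2, h=4, a=5, k=3, g=2. No two conflicting variables share a register.

5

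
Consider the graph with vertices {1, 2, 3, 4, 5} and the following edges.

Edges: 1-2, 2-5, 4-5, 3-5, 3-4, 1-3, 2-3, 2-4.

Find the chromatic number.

2, 3, 4, 5 are mutually adjacent (a clique of size 4), so at least 4 colors are needed.
4 colors suffice: color a → {3}; color b → {2}; color c → {1, 5}; color d → {4}. Each edge has distinct colors on its endpoints.

4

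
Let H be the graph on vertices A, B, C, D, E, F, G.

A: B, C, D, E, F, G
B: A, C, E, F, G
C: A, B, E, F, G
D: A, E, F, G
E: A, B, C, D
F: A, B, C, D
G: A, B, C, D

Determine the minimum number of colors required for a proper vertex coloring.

A, B, C, G are mutually adjacent (a clique of size 4), so at least 4 colors are needed.
One proper 4-coloring: A=red, B=green, C=blue, D=blue, E=yellow, F=yellow, G=yellow. Each edge has distinct colors on its endpoints.

4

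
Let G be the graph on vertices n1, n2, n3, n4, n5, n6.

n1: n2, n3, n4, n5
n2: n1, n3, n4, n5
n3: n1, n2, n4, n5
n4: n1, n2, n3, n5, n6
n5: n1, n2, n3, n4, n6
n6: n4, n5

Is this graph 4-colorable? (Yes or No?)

No

n1, n2, n3, n4, n5 form a clique, so at least 5 colors are needed.
So 4 colors are not enough.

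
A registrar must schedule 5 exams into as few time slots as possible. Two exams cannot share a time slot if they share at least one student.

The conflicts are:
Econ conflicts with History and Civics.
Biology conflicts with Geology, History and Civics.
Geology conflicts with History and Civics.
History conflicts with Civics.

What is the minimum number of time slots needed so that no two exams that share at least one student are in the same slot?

Biology, Geology, History, Civics are mutually in conflict, so at least 4 time slots are needed.
A valid assignment using 4 time slots: Econ=3, Biology=4, Geology=3, History=1, Civics=2. Every pair that conflicts lands in different time slots.

4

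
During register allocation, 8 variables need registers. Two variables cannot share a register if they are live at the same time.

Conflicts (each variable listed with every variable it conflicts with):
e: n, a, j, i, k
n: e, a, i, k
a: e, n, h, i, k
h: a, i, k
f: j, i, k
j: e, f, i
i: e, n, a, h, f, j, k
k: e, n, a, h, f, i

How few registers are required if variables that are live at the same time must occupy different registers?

5

e, n, a, i, k are mutually in conflict, so at least 5 registers are needed.
5 registers suffice: register 1 → {i}; register 2 → {j, k}; register 3 → {a, f}; register 4 → {e, h}; register 5 → {n}. No two conflicting variables share a register.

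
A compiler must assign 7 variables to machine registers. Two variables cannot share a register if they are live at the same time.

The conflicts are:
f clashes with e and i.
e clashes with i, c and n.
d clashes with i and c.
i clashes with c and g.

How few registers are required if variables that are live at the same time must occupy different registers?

d, i, c pairwise conflict, so at least 3 registers are needed.
Using 3 registers: f=3, e=2, d=2, i=1, c=3, n=1, g=2. No two conflicting variables share a register.

3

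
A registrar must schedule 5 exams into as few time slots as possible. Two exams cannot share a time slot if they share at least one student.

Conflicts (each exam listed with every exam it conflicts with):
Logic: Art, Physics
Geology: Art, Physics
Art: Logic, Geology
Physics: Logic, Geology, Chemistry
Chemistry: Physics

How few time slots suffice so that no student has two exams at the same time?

2

Physics and Chemistry conflict, so at least 2 time slots are needed.
Using 2 time slots: Logic=2, Geology=2, Art=1, Physics=1, Chemistry=2. No two conflicting exams share a time slot.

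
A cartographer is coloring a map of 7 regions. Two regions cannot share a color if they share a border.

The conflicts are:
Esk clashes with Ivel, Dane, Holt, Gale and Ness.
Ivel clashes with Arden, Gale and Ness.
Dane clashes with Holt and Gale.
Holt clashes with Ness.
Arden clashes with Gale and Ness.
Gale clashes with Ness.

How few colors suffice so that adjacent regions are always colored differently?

Ivel, Arden, Gale, Ness pairwise conflict, so at least 4 colors are needed.
4 colors suffice: Esk=1, Ivel=4, Dane=2, Holt=3, Arden=1, Gale=3, Ness=2. Every pair that conflicts lands in different colors.

4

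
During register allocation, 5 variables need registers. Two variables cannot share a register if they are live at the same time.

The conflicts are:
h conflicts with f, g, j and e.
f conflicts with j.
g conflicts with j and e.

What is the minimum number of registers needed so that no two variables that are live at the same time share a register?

3

h, f, j are mutually in conflict, so at least 3 registers are needed.
3 registers suffice: h=1, f=2, g=2, j=3, e=3. Every pair that conflicts lands in different registers.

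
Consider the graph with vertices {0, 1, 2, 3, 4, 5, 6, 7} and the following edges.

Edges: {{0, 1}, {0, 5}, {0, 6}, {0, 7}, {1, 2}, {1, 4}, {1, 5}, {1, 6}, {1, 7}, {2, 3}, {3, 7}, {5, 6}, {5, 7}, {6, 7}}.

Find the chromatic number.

5

0, 1, 5, 6, 7 are pairwise adjacent (a clique of size 5), so at least 5 colors are needed.
5 colors suffice: 0=purple, 1=red, 2=blue, 3=red, 4=blue, 5=green, 6=yellow, 7=blue. Each edge has distinct colors on its endpoints.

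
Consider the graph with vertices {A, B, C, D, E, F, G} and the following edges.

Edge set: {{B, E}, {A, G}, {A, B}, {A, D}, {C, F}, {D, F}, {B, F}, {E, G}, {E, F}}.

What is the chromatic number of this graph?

B, E, F are mutually adjacent, so at least 3 colors are needed.
A valid assignment using 3 colors: A=1, B=2, C=2, D=2, E=3, F=1, G=2. Each edge has distinct colors on its endpoints.

3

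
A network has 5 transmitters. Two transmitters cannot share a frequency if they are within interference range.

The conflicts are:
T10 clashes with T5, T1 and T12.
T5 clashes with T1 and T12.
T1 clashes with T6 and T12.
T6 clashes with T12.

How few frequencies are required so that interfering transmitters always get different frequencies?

4

T10, T5, T1, T12 pairwise conflict, so at least 4 frequencies are needed.
4 frequencies suffice: T10=4, T5=3, T1=1, T6=3, T12=2. Each listed conflict is separated.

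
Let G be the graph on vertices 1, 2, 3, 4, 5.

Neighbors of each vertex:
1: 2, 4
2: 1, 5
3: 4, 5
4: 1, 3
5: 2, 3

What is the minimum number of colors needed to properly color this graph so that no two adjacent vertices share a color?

3

The cycle 4-1-2-5-3-4 has odd length 5, so it cannot be 2-colored; at least 3 colors are needed.
A valid assignment using 3 colors: 1=blue, 2=red, 3=blue, 4=red, 5=green. Every edge joins two different colors.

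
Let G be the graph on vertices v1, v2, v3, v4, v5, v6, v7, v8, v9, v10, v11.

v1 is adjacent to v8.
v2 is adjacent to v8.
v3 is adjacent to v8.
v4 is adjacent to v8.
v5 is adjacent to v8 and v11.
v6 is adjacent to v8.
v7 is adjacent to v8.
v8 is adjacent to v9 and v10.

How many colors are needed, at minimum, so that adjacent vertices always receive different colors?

v5 and v8 are adjacent, so at least 2 colors are needed.
One proper 2-coloring: v1=2, v2=2, v3=2, v4=2, v5=2, v6=2, v7=2, v8=1, v9=2, v10=2, v11=1. Every edge joins two different colors.

2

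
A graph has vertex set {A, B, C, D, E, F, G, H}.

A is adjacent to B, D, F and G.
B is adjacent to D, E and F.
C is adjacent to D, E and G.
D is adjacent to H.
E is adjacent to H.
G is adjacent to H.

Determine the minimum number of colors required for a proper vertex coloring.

A, B, F are mutually adjacent, so at least 3 colors are needed.
3 colors suffice: color 1 → {A, C, H}; color 2 → {B, G}; color 3 → {D, E, F}. Every edge joins two different colors.

3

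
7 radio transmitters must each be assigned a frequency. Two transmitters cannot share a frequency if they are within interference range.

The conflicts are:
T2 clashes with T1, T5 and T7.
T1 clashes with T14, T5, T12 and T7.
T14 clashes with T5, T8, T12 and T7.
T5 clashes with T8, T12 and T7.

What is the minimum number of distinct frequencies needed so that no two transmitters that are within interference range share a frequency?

4

T2, T1, T5, T7 pairwise conflict, so at least 4 frequencies are needed.
A valid assignment using 4 frequencies: T2=3, T1=2, T14=3, T5=1, T8=2, T12=4, T7=4. No two conflicting transmitters share a frequency.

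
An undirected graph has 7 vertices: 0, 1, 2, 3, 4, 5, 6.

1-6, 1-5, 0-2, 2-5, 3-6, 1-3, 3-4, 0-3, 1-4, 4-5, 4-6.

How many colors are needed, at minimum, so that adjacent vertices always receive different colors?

1, 3, 4, 6 form a clique, so at least 4 colors are needed.
One proper 4-coloring: 0=red, 1=red, 2=green, 3=blue, 4=green, 5=blue, 6=yellow. Every edge joins two different colors.

4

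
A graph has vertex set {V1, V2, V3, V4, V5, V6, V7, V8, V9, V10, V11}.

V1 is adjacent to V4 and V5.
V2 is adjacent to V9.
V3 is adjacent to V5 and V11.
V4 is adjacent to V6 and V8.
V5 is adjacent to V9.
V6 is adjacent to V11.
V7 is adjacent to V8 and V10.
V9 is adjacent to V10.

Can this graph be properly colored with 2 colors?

No

The cycle V10-V7-V8-V4-V1-V5-V9-V10 has odd length 7, so it cannot be 2-colored; at least 3 colors are needed.
So 2 colors are not enough.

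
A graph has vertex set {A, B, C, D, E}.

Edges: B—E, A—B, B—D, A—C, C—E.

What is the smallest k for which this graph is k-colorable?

2

B and D are adjacent, so at least 2 colors are needed.
2 colors suffice: color red → {B, C}; color blue → {A, D, E}. Each edge has distinct colors on its endpoints.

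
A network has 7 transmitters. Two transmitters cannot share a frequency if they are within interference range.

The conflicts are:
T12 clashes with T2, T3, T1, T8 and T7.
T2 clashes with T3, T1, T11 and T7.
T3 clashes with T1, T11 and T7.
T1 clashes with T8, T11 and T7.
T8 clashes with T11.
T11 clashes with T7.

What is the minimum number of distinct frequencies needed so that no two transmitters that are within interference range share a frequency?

T2, T3, T1, T11, T7 are mutually in conflict, so at least 5 frequencies are needed.
5 frequencies suffice: frequency 1 → {T1}; frequency 2 → {T12, T11}; frequency 3 → {T8, T7}; frequency 4 → {T3}; frequency 5 → {T2}. Every pair that conflicts lands in different frequencies.

5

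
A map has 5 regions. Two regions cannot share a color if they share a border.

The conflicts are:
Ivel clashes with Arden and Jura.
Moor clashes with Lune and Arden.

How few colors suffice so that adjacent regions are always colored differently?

2

Ivel and Jura conflict, so at least 2 colors are needed.
2 colors suffice: color 1 → {Ivel, Moor}; color 2 → {Lune, Arden, Jura}. Every pair that conflicts lands in different colors.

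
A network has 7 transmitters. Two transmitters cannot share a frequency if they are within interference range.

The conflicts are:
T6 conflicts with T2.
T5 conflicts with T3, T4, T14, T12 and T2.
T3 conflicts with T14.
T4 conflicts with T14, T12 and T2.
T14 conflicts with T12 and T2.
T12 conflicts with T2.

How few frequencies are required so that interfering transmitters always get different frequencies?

5

T5, T4, T14, T12, T2 all conflict with each other, so at least 5 frequencies are needed.
5 frequencies suffice: frequency 1 → {T6, T5}; frequency 2 → {T14}; frequency 3 → {T3, T2}; frequency 4 → {T12}; frequency 5 → {T4}. No two conflicting transmitters share a frequency.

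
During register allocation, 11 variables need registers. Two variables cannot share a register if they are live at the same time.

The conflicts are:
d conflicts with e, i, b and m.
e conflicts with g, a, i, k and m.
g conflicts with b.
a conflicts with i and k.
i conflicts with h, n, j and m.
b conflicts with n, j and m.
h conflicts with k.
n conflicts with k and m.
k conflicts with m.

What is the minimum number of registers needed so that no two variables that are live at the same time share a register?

4

d, e, i, m pairwise conflict, so at least 4 registers are needed.
4 registers suffice: d=4, e=2, g=3, a=3, i=1, b=1, h=2, n=2, j=2, k=1, m=3. No two conflicting variables share a register.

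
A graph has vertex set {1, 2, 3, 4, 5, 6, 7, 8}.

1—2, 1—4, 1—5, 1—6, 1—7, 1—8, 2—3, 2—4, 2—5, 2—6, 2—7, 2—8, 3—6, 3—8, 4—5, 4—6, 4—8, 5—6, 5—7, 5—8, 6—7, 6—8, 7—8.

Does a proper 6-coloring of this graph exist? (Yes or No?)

The chromatic number is 6. 1, 2, 5, 6, 7, 8 are mutually adjacent (a clique of size 6), so at least 6 colors are needed.
6 colors suffice: color red → {2}; color blue → {6}; color green → {8}; color yellow → {3, 5}; color purple → {1}; color orange → {4, 7}.
That is already a proper 6-coloring.

Yes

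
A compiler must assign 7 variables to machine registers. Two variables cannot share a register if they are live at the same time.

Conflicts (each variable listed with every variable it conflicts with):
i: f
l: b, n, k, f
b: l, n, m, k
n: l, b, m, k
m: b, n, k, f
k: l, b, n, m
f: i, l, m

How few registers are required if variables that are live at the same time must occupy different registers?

4

l, b, n, k all conflict with each other, so at least 4 registers are needed.
A valid assignment using 4 registers: i=2, l=4, b=3, n=1, m=4, k=2, f=1. No two conflicting variables share a register.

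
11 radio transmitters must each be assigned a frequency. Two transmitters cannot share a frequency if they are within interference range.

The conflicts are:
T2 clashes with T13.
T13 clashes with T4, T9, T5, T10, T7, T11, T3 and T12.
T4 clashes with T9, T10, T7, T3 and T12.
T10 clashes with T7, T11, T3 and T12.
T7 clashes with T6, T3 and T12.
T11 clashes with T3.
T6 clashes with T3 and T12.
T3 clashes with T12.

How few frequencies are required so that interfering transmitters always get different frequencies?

6

T13, T4, T10, T7, T3, T12 pairwise conflict, so at least 6 frequencies are needed.
Using 6 frequencies: T2=2, T13=1, T4=3, T9=2, T5=2, T10=6, T7=4, T11=3, T6=1, T3=2, T12=5. Each listed conflict is separated.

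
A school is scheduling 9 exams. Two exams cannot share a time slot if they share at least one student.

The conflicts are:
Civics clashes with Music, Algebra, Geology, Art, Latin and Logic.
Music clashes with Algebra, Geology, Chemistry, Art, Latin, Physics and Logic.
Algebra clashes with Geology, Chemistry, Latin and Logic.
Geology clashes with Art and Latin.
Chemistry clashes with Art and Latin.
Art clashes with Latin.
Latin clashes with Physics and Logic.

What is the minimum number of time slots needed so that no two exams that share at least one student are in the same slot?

5

Civics, Music, Algebra, Latin, Logic all conflict with each other, so at least 5 time slots are needed.
5 time slots suffice: time slot 1 → {Music}; time slot 2 → {Latin}; time slot 3 → {Algebra, Art, Physics}; time slot 4 → {Civics, Chemistry}; time slot 5 → {Geology, Logic}. No two conflicting exams share a time slot.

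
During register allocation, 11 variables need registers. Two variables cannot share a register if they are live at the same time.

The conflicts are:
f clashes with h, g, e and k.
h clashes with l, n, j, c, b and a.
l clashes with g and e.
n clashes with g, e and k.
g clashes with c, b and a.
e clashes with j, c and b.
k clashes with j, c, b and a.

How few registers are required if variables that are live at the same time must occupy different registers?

h and j conflict, so at least 2 registers are needed.
2 registers suffice: register 1 → {h, g, e, k}; register 2 → {f, l, n, j, c, b, a}. No two conflicting variables share a register.

2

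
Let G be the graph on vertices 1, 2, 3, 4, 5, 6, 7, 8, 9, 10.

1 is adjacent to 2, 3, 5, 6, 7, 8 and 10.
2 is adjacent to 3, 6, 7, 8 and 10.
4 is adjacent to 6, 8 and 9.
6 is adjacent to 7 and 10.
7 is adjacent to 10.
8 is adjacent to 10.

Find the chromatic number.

5

1, 2, 6, 7, 10 are mutually adjacent (a clique of size 5), so at least 5 colors are needed.
5 colors suffice: color red → {1, 4}; color blue → {2, 5, 9}; color green → {3, 10}; color yellow → {6, 8}; color purple → {7}. Every edge joins two different colors.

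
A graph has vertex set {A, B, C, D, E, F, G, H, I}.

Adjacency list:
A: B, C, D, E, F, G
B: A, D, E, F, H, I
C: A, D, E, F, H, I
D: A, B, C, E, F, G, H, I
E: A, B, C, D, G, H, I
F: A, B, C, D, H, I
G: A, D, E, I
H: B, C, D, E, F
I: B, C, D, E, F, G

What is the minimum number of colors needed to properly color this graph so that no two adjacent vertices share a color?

4

B, D, E, H form a clique, so at least 4 colors are needed.
One proper 4-coloring: A=4, B=3, C=3, D=1, E=2, F=2, G=3, H=4, I=4. Every edge joins two different colors.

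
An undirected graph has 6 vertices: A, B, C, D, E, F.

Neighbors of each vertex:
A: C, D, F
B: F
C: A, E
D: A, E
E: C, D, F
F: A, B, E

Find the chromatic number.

D and E are adjacent, so at least 2 colors are needed.
2 colors suffice: color red → {A, B, E}; color blue → {C, D, F}. Every edge joins two different colors.

2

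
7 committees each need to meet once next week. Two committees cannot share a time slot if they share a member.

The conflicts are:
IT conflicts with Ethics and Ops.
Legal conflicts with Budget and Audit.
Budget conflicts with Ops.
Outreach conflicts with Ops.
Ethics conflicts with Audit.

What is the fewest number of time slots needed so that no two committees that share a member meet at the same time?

Outreach and Ops conflict, so at least 2 time slots are needed.
Using 2 time slots: IT=2, Legal=1, Budget=2, Outreach=2, Ethics=1, Ops=1, Audit=2. No two conflicting committees share a time slot.

2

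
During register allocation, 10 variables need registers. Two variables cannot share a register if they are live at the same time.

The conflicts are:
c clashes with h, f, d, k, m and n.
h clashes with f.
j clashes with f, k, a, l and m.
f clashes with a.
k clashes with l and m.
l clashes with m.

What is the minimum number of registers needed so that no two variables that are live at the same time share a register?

j, k, l, m are mutually in conflict, so at least 4 registers are needed.
4 registers suffice: register 1 → {c, j}; register 2 → {f, d, k, n}; register 3 → {h, a, m}; register 4 → {l}. No two conflicting variables share a register.

4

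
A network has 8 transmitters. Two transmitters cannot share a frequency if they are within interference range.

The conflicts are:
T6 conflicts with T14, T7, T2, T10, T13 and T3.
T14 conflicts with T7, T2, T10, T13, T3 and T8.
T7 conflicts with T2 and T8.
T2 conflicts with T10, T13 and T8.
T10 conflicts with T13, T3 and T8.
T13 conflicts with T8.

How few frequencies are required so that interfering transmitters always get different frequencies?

5

T14, T2, T10, T13, T8 all conflict with each other, so at least 5 frequencies are needed.
5 frequencies suffice: frequency 1 → {T14}; frequency 2 → {T6, T8}; frequency 3 → {T2, T3}; frequency 4 → {T7, T10}; frequency 5 → {T13}. No two conflicting transmitters share a frequency.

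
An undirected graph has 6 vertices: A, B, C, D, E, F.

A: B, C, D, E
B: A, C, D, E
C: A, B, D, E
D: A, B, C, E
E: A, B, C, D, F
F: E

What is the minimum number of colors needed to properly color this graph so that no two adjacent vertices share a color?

5

A, B, C, D, E are pairwise adjacent (a clique of size 5), so at least 5 colors are needed.
5 colors suffice: color 1 → {E}; color 2 → {D, F}; color 3 → {A}; color 4 → {C}; color 5 → {B}. Every edge joins two different colors.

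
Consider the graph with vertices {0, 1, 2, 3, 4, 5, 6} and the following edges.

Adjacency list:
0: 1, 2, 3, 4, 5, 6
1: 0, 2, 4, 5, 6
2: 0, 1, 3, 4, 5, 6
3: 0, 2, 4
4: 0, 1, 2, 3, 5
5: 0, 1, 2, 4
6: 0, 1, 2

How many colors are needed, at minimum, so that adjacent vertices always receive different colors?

5

0, 1, 2, 4, 5 are mutually adjacent (a clique of size 5), so at least 5 colors are needed.
A valid assignment using 5 colors: 0=blue, 1=green, 2=red, 3=green, 4=yellow, 5=purple, 6=yellow. Each edge has distinct colors on its endpoints.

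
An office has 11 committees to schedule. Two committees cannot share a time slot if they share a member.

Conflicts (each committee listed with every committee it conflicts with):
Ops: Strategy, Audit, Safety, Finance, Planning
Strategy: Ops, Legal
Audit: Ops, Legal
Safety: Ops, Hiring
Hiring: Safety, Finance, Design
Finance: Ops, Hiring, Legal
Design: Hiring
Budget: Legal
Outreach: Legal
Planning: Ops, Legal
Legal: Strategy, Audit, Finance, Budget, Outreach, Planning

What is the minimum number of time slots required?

2

Outreach and Legal conflict, so at least 2 time slots are needed.
A valid assignment using 2 time slots: Ops=1, Strategy=2, Audit=2, Safety=2, Hiring=1, Finance=2, Design=2, Budget=2, Outreach=2, Planning=2, Legal=1. Every pair that conflicts lands in different time slots.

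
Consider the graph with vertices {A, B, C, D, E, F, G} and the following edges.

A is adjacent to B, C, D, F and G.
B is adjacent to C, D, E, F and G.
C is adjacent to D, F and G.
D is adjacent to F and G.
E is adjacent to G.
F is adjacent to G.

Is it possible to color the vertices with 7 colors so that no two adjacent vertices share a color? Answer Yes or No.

The chromatic number is 6. A, B, C, D, F, G are pairwise adjacent (a clique of size 6), so at least 6 colors are needed.
6 colors suffice: color 1 → {G}; color 2 → {B}; color 3 → {C, E}; color 4 → {D}; color 5 → {A}; color 6 → {F}.
Since 7 ≥ 6, a proper 7-coloring certainly exists.

Yes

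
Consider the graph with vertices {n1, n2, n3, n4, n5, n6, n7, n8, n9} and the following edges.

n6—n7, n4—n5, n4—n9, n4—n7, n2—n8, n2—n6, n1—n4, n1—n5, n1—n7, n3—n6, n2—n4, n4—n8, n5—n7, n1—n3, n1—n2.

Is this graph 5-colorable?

The chromatic number is 4. n1, n4, n5, n7 are mutually adjacent (a clique of size 4), so at least 4 colors are needed.
4 colors suffice: color red → {n4, n6}; color blue → {n1, n8, n9}; color green → {n2, n3, n7}; color yellow → {n5}.
Since 5 ≥ 4, a proper 5-coloring certainly exists.

Yes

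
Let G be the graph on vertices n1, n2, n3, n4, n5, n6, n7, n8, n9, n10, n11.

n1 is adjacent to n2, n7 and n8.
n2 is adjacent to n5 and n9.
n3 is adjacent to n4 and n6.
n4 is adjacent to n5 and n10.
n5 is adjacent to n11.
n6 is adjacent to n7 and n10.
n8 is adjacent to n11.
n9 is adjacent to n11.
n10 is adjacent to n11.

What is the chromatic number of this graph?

The cycle n2-n1-n8-n11-n9-n2 has odd length 5, so it cannot be 2-colored; at least 3 colors are needed.
3 colors suffice: n1=2, n2=1, n3=2, n4=1, n5=2, n6=1, n7=3, n8=3, n9=2, n10=2, n11=1. Every edge joins two different colors.

3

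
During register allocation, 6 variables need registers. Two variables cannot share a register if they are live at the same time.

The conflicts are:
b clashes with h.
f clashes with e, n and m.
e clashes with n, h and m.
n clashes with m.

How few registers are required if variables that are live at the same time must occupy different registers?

f, e, n, m all conflict with each other, so at least 4 registers are needed.
4 registers suffice: register 1 → {b, e}; register 2 → {h, m}; register 3 → {f}; register 4 → {n}. No two conflicting variables share a register.

4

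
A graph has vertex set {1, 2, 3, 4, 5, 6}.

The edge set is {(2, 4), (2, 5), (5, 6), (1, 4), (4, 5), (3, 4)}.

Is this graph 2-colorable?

2, 4, 5 are pairwise adjacent, so at least 3 colors are needed.
So 2 colors are not enough.

No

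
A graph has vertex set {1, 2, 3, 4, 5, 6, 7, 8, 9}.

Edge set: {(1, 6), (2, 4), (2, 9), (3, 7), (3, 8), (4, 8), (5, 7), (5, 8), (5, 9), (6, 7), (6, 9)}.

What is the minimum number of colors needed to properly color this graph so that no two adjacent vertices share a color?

The cycle 9-5-8-4-2-9 has odd length 5, so it cannot be 2-colored; at least 3 colors are needed.
One proper 3-coloring: 1=a, 2=b, 3=b, 4=c, 5=b, 6=b, 7=a, 8=a, 9=a. Every edge joins two different colors.

3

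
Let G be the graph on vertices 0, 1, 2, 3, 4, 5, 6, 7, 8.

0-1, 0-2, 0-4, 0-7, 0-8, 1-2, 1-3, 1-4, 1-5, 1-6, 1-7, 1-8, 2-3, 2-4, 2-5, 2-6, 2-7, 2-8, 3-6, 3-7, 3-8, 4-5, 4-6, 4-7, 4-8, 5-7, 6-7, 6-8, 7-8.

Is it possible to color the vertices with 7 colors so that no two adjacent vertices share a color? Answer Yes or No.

Yes

The chromatic number is 6. 0, 1, 2, 4, 7, 8 form a clique, so at least 6 colors are needed.
6 colors suffice: color a → {1}; color b → {7}; color c → {2}; color d → {5, 8}; color e → {3, 4}; color f → {0, 6}.
Since 7 ≥ 6, a proper 7-coloring certainly exists.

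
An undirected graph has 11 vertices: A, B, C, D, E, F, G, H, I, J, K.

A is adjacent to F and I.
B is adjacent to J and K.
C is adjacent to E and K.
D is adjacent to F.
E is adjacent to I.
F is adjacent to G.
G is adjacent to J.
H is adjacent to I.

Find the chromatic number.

3

The cycle B-J-G-F-A-I-E-C-K-B has odd length 9, so it cannot be 2-colored; at least 3 colors are needed.
3 colors suffice: color 1 → {B, C, F, I}; color 2 → {A, D, E, H, J, K}; color 3 → {G}. No two adjacent vertices share a color.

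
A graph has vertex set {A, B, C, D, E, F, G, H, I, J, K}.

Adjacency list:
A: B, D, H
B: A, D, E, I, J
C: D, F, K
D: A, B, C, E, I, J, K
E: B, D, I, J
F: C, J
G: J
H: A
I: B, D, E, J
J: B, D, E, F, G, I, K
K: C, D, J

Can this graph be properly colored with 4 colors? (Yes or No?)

B, D, E, I, J are pairwise adjacent (a clique of size 5), so at least 5 colors are needed.
So 4 colors are not enough.

No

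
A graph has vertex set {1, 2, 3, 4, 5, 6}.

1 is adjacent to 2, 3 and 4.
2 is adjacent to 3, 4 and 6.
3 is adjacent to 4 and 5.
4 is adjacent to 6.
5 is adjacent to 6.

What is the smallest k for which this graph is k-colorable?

1, 2, 3, 4 are mutually adjacent (a clique of size 4), so at least 4 colors are needed.
One proper 4-coloring: 1=d, 2=c, 3=b, 4=a, 5=a, 6=b. Each edge has distinct colors on its endpoints.

4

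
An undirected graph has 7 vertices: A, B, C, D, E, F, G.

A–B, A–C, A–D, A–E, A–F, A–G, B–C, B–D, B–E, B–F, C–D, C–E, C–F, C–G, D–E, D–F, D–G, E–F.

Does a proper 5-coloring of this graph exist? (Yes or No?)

A, B, C, D, E, F are pairwise adjacent (a clique of size 6), so at least 6 colors are needed.
So 5 colors are not enough.

No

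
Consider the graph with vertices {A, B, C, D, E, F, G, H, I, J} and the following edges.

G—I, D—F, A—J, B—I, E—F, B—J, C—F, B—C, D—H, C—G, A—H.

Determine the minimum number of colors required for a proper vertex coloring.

The cycle J-B-C-F-D-H-A-J has odd length 7, so it cannot be 2-colored; at least 3 colors are needed.
3 colors suffice: color red → {B, F, G, H}; color blue → {C, D, E, I, J}; color green → {A}. Every edge joins two different colors.

3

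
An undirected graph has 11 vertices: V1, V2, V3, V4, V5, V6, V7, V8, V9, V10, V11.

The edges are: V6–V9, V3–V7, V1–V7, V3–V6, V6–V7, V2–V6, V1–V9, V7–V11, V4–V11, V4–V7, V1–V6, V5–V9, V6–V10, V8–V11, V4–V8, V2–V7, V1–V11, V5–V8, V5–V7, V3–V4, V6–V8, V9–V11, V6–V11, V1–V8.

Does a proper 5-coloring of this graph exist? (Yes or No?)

The chromatic number is 4. V1, V6, V7, V11 are pairwise adjacent (a clique of size 4), so at least 4 colors are needed.
A valid assignment using 4 colors: V1=4, V2=3, V3=3, V4=1, V5=1, V6=1, V7=2, V8=2, V9=2, V10=2, V11=3.
Since 5 ≥ 4, a proper 5-coloring certainly exists.

Yes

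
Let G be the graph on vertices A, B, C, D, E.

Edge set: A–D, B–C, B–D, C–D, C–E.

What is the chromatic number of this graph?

3

B, C, D are pairwise adjacent, so at least 3 colors are needed.
3 colors suffice: A=2, B=3, C=2, D=1, E=1. No two adjacent vertices share a color.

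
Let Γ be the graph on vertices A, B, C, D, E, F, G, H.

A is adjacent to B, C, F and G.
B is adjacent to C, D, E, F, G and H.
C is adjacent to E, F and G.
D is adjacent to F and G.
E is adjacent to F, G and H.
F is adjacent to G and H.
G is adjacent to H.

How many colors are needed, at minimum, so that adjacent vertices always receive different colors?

B, E, F, G, H are pairwise adjacent (a clique of size 5), so at least 5 colors are needed.
A valid assignment using 5 colors: A=5, B=2, C=4, D=4, E=5, F=3, G=1, H=4. Every edge joins two different colors.

5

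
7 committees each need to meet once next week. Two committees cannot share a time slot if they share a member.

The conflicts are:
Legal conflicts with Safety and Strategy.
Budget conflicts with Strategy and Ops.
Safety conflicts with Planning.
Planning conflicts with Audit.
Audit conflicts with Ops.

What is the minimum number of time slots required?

3

The cycle Audit-Ops-Budget-Strategy-Legal-Safety-Planning-Audit has odd length 7, so it cannot be 2-colored; at least 3 time slots are needed.
Using 3 time slots: Legal=3, Budget=2, Safety=2, Strategy=1, Planning=1, Audit=2, Ops=1. No two conflicting committees share a time slot.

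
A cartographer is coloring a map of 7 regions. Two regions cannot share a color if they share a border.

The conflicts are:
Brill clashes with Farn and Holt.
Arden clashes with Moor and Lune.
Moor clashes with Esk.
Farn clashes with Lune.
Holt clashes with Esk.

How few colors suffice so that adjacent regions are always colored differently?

The cycle Brill-Farn-Lune-Arden-Moor-Esk-Holt-Brill has odd length 7, so it cannot be 2-colored; at least 3 colors are needed.
One proper 3-coloring: Brill=1, Arden=1, Moor=2, Farn=3, Lune=2, Holt=2, Esk=1. No two conflicting regions share a color.

3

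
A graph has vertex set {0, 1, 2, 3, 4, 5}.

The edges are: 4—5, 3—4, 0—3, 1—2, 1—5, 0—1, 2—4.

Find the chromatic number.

3

The cycle 0-1-5-4-3-0 has odd length 5, so it cannot be 2-colored; at least 3 colors are needed.
One proper 3-coloring: 0=green, 1=red, 2=blue, 3=blue, 4=red, 5=blue. No two adjacent vertices share a color.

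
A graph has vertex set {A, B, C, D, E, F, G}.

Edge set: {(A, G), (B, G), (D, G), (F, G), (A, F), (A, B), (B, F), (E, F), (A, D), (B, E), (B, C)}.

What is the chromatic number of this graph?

4

A, B, F, G are mutually adjacent (a clique of size 4), so at least 4 colors are needed.
4 colors suffice: color 1 → {B, D}; color 2 → {A, C, E}; color 3 → {G}; color 4 → {F}. Each edge has distinct colors on its endpoints.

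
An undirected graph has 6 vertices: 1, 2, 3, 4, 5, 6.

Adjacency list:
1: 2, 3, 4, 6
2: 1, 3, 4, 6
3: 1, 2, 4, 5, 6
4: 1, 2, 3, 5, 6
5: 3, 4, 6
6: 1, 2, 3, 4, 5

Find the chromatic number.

1, 2, 3, 4, 6 are mutually adjacent (a clique of size 5), so at least 5 colors are needed.
5 colors suffice: color a → {3}; color b → {6}; color c → {4}; color d → {2, 5}; color e → {1}. Every edge joins two different colors.

5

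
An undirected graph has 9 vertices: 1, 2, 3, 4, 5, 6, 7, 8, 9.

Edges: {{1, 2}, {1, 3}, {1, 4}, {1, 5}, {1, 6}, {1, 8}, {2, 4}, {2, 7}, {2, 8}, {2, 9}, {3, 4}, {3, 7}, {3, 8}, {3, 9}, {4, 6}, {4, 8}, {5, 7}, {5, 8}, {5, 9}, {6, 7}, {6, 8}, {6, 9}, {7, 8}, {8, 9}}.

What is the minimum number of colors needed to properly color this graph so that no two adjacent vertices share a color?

4

1, 4, 6, 8 form a clique, so at least 4 colors are needed.
4 colors suffice: 1=b, 2=c, 3=c, 4=d, 5=c, 6=c, 7=b, 8=a, 9=b. No two adjacent vertices share a color.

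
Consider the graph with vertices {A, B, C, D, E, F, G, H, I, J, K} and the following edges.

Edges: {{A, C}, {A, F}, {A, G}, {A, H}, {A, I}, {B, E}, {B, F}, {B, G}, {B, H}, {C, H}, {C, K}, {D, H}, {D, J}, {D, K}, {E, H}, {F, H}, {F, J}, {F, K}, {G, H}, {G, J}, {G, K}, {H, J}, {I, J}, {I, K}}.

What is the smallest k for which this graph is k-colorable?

B, E, H form a triangle, so at least 3 colors are needed.
3 colors suffice: color 1 → {H, K}; color 2 → {A, B, J}; color 3 → {C, D, E, F, G, I}. Every edge joins two different colors.

3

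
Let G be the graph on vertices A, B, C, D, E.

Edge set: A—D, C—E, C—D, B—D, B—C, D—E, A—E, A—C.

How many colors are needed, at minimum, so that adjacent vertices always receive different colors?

A, C, D, E form a clique, so at least 4 colors are needed.
One proper 4-coloring: A=yellow, B=green, C=blue, D=red, E=green. Each edge has distinct colors on its endpoints.

4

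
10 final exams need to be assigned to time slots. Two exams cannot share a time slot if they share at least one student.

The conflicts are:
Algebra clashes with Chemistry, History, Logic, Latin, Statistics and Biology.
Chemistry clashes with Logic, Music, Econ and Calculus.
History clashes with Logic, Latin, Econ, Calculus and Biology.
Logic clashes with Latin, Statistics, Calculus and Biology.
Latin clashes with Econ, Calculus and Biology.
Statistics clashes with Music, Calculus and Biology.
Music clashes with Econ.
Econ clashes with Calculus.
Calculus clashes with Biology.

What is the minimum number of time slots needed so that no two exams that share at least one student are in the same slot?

History, Logic, Latin, Calculus, Biology all conflict with each other, so at least 5 time slots are needed.
A valid assignment using 5 time slots: Algebra=1, Chemistry=3, History=3, Logic=2, Latin=4, Statistics=3, Music=1, Econ=2, Calculus=1, Biology=5. No two conflicting exams share a time slot.

5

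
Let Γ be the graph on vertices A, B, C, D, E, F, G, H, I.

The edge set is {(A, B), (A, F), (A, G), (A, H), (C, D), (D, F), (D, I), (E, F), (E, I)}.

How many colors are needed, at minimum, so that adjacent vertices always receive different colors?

2

A and B are adjacent, so at least 2 colors are needed.
2 colors suffice: color red → {A, D, E}; color blue → {B, C, F, G, H, I}. No two adjacent vertices share a color.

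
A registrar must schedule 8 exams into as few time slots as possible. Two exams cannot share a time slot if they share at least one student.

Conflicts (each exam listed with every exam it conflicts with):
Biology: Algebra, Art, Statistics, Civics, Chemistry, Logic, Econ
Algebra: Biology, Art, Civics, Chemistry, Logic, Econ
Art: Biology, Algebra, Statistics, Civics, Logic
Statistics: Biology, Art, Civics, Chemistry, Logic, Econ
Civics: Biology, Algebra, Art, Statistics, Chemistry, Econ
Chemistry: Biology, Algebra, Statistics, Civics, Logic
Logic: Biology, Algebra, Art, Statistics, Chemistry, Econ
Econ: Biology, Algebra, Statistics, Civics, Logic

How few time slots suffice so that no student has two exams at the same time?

4

Biology, Art, Statistics, Logic pairwise conflict, so at least 4 time slots are needed.
4 time slots suffice: time slot 1 → {Biology}; time slot 2 → {Civics, Logic}; time slot 3 → {Algebra, Statistics}; time slot 4 → {Art, Chemistry, Econ}. No two conflicting exams share a time slot.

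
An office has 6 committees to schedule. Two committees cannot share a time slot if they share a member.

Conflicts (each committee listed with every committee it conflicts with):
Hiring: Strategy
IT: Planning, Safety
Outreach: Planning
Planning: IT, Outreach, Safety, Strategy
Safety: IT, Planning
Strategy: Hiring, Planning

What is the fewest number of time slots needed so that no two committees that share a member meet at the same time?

3

IT, Planning, Safety are mutually in conflict, so at least 3 time slots are needed.
3 time slots suffice: time slot 1 → {Hiring, Planning}; time slot 2 → {IT, Outreach, Strategy}; time slot 3 → {Safety}. Every pair that conflicts lands in different time slots.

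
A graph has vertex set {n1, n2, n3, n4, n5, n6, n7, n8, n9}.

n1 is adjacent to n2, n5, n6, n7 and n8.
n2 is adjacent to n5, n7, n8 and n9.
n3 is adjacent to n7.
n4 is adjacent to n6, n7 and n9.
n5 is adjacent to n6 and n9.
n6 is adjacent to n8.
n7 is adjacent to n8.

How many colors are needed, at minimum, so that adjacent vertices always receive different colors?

n1, n2, n7, n8 are mutually adjacent (a clique of size 4), so at least 4 colors are needed.
4 colors suffice: color red → {n2, n3, n6}; color blue → {n1, n4}; color green → {n5, n7}; color yellow → {n8, n9}. Each edge has distinct colors on its endpoints.

4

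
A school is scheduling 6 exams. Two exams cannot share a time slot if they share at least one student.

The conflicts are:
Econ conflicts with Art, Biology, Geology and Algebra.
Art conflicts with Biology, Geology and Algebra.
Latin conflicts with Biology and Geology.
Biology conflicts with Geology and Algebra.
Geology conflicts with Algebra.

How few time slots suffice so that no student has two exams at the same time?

Econ, Art, Biology, Geology, Algebra pairwise conflict, so at least 5 time slots are needed.
5 time slots suffice: Econ=4, Art=3, Latin=3, Biology=1, Geology=2, Algebra=5. Every pair that conflicts lands in different time slots.

5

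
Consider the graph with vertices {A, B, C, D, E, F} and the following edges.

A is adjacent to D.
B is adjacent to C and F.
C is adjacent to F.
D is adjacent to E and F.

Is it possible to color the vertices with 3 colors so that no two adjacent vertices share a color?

Yes

The chromatic number is 3. B, C, F are mutually adjacent, so at least 3 colors are needed.
3 colors suffice: color red → {A, E, F}; color blue → {B, D}; color green → {C}.
That is already a proper 3-coloring.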